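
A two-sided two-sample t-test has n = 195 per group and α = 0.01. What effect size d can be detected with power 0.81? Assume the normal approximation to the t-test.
d ≈ 0.35

Minimum detectable effect (two-sample t-test, normal approximation):
d = (z_{α/2} + z_β) / √(n/2)
d = (2.576 + 0.878) / √(195/2)
d = 3.454 / 9.874
d ≈ 0.35

By Cohen's convention (0.2 small / 0.5 medium / 0.8 large): small effect.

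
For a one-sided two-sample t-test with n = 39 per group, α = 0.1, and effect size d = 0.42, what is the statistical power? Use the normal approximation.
Power ≈ 0.72

Power calculation (two-sample t-test, normal approximation):
z_β = d · √(n/2) - z_α
z_β = 0.42 · √(39/2) - 1.282
z_β = 0.42 · 4.416 - 1.282
z_β = 0.573

Power = Φ(z_β) = Φ(0.573) ≈ 0.717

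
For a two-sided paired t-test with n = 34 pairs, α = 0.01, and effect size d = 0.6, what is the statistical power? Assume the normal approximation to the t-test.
Power ≈ 0.82

Power calculation (paired t-test, normal approximation):
z_β = d · √n - z_{α/2}
z_β = 0.6 · √34 - 2.576
z_β = 0.6 · 5.831 - 2.576
z_β = 0.923

Power = Φ(z_β) = Φ(0.923) ≈ 0.822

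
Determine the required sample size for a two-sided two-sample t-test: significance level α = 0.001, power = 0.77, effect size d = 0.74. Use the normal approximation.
n = 60 per group

Sample size formula (two-sample t-test, normal approximation):
n = 2 · ((z_{α/2} + z_β) / d)²

z_{α/2} = 3.291 (for α = 0.001, two-sided)
z_β = 0.739 (for power = 0.77)
d = 0.74

n = 2 · ((3.291 + 0.739) / 0.74)²
n = 2 · (5.446)²
n ≈ 59.32
Round up to the next whole number: n = 60 per group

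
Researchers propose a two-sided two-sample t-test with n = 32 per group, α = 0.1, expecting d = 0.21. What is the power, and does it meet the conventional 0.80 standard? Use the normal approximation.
Power ≈ 0.21; the study is underpowered (power < 0.80)

Power calculation (two-sample t-test, normal approximation):
z_β = d · √(n/2) - z_{α/2}
z_β = 0.21 · √(32/2) - 1.645
z_β = 0.21 · 4.000 - 1.645
z_β = -0.805

Power = Φ(z_β) = Φ(-0.805) ≈ 0.210

Effect size d = 0.21 is small by Cohen's convention (0.2/0.5/0.8).

Threshold: power ≥ 0.80 is conventionally adequate.
Power ≈ 0.21 → the study is underpowered (power < 0.80).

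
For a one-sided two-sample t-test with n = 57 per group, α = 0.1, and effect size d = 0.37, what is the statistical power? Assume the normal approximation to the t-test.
Power ≈ 0.76

Power calculation (two-sample t-test, normal approximation):
z_β = d · √(n/2) - z_α
z_β = 0.37 · √(57/2) - 1.282
z_β = 0.37 · 5.339 - 1.282
z_β = 0.694

Power = Φ(z_β) = Φ(0.694) ≈ 0.756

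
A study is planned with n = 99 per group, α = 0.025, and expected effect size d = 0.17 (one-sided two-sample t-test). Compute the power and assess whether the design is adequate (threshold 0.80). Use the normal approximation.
Power ≈ 0.22; the study is underpowered (power < 0.80)

Power calculation (two-sample t-test, normal approximation):
z_β = d · √(n/2) - z_α
z_β = 0.17 · √(99/2) - 1.960
z_β = 0.17 · 7.036 - 1.960
z_β = -0.764

Power = Φ(z_β) = Φ(-0.764) ≈ 0.222

Effect size d = 0.17 is very small by Cohen's convention (0.2/0.5/0.8).

Threshold: power ≥ 0.80 is conventionally adequate.
Power ≈ 0.22 → the study is underpowered (power < 0.80).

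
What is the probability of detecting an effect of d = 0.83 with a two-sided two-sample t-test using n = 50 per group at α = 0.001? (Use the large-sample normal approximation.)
Power ≈ 0.80

Power calculation (two-sample t-test, normal approximation):
z_β = d · √(n/2) - z_{α/2}
z_β = 0.83 · √(50/2) - 3.291
z_β = 0.83 · 5.000 - 3.291
z_β = 0.859

Power = Φ(z_β) = Φ(0.859) ≈ 0.805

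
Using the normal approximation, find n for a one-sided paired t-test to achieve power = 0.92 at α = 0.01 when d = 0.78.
n = 23 pairs

Sample size formula (paired t-test, normal approximation):
n = ((z_α + z_β) / d)²

z_α = 2.326 (for α = 0.01, one-sided)
z_β = 1.405 (for power = 0.92)
d = 0.78

n = ((2.326 + 1.405) / 0.78)²
n = (4.783)²
n ≈ 22.88
Round up to the next whole number: n = 23 pairs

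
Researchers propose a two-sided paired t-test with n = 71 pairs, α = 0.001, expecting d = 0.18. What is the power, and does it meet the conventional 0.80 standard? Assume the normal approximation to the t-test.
Power ≈ 0.04; the study is underpowered (power < 0.80)

Power calculation (paired t-test, normal approximation):
z_β = d · √n - z_{α/2}
z_β = 0.18 · √71 - 3.291
z_β = 0.18 · 8.426 - 3.291
z_β = -1.774

Power = Φ(z_β) = Φ(-1.774) ≈ 0.038

Effect size d = 0.18 is very small by Cohen's convention (0.2/0.5/0.8).

Threshold: power ≥ 0.80 is conventionally adequate.
Power ≈ 0.04 → the study is underpowered (power < 0.80).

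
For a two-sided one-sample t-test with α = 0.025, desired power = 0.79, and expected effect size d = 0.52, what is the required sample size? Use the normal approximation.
n = 35

Sample size formula (one-sample t-test, normal approximation):
n = ((z_{α/2} + z_β) / d)²

z_{α/2} = 2.241 (for α = 0.025, two-sided)
z_β = 0.806 (for power = 0.79)
d = 0.52

n = ((2.241 + 0.806) / 0.52)²
n = (5.860)²
n ≈ 34.34
Round up to the next whole number: n = 35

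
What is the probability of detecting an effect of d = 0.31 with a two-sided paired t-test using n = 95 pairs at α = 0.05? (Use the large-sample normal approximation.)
Power ≈ 0.86

Power calculation (paired t-test, normal approximation):
z_β = d · √n - z_{α/2}
z_β = 0.31 · √95 - 1.960
z_β = 0.31 · 9.747 - 1.960
z_β = 1.062

Power = Φ(z_β) = Φ(1.062) ≈ 0.856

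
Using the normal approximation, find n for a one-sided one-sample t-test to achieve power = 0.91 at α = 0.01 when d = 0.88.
n = 18

Sample size formula (one-sample t-test, normal approximation):
n = ((z_α + z_β) / d)²

z_α = 2.326 (for α = 0.01, one-sided)
z_β = 1.341 (for power = 0.91)
d = 0.88

n = ((2.326 + 1.341) / 0.88)²
n = (4.167)²
n ≈ 17.36
Round up to the next whole number: n = 18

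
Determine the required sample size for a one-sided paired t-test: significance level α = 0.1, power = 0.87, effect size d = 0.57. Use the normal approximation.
n = 18 pairs

Sample size formula (paired t-test, normal approximation):
n = ((z_α + z_β) / d)²

z_α = 1.282 (for α = 0.1, one-sided)
z_β = 1.126 (for power = 0.87)
d = 0.57

n = ((1.282 + 1.126) / 0.57)²
n = (4.225)²
n ≈ 17.85
Round up to the next whole number: n = 18 pairs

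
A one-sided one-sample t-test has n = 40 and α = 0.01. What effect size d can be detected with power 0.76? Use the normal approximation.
d ≈ 0.48

Minimum detectable effect (one-sample t-test, normal approximation):
d = (z_α + z_β) / √n
d = (2.326 + 0.706) / √40
d = 3.033 / 6.325
d ≈ 0.48

By Cohen's convention (0.2 small / 0.5 medium / 0.8 large): small effect.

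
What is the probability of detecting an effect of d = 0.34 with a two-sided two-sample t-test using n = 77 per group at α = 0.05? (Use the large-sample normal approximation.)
Power ≈ 0.56

Power calculation (two-sample t-test, normal approximation):
z_β = d · √(n/2) - z_{α/2}
z_β = 0.34 · √(77/2) - 1.960
z_β = 0.34 · 6.205 - 1.960
z_β = 0.150

Power = Φ(z_β) = Φ(0.150) ≈ 0.559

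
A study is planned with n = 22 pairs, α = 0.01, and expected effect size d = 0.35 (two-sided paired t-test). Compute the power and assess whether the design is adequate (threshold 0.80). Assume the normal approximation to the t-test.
Power ≈ 0.18; the study is underpowered (power < 0.80)

Power calculation (paired t-test, normal approximation):
z_β = d · √n - z_{α/2}
z_β = 0.35 · √22 - 2.576
z_β = 0.35 · 4.690 - 2.576
z_β = -0.934

Power = Φ(z_β) = Φ(-0.934) ≈ 0.175

Effect size d = 0.35 is small by Cohen's convention (0.2/0.5/0.8).

Threshold: power ≥ 0.80 is conventionally adequate.
Power ≈ 0.18 → the study is underpowered (power < 0.80).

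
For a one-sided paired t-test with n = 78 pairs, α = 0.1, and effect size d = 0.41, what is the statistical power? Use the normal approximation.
Power ≈ 0.99

Power calculation (paired t-test, normal approximation):
z_β = d · √n - z_α
z_β = 0.41 · √78 - 1.282
z_β = 0.41 · 8.832 - 1.282
z_β = 2.339

Power = Φ(z_β) = Φ(2.339) ≈ 0.990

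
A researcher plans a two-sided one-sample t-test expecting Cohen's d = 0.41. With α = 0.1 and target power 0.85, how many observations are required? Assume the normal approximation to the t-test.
n = 43

Sample size formula (one-sample t-test, normal approximation):
n = ((z_{α/2} + z_β) / d)²

z_{α/2} = 1.645 (for α = 0.1, two-sided)
z_β = 1.036 (for power = 0.85)
d = 0.41

n = ((1.645 + 1.036) / 0.41)²
n = (6.539)²
n ≈ 42.76
Round up to the next whole number: n = 43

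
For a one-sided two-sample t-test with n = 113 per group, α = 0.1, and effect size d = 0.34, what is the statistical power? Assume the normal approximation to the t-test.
Power ≈ 0.90

Power calculation (two-sample t-test, normal approximation):
z_β = d · √(n/2) - z_α
z_β = 0.34 · √(113/2) - 1.282
z_β = 0.34 · 7.517 - 1.282
z_β = 1.274

Power = Φ(z_β) = Φ(1.274) ≈ 0.899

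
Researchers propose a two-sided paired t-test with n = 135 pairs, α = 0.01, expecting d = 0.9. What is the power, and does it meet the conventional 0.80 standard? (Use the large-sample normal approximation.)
Power ≈ 1.00; the study is adequately powered (power ≥ 0.80)

Power calculation (paired t-test, normal approximation):
z_β = d · √n - z_{α/2}
z_β = 0.9 · √135 - 2.576
z_β = 0.9 · 11.619 - 2.576
z_β = 7.881

Power = Φ(z_β) = Φ(7.881) ≈ 1.000

Effect size d = 0.9 is large by Cohen's convention (0.2/0.5/0.8).

Threshold: power ≥ 0.80 is conventionally adequate.
Power ≈ 1.00 → the study is adequately powered (power ≥ 0.80).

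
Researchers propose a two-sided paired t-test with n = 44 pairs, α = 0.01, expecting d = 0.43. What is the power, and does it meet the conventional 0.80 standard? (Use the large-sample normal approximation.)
Power ≈ 0.61; the study is underpowered (power < 0.80)

Power calculation (paired t-test, normal approximation):
z_β = d · √n - z_{α/2}
z_β = 0.43 · √44 - 2.576
z_β = 0.43 · 6.633 - 2.576
z_β = 0.276

Power = Φ(z_β) = Φ(0.276) ≈ 0.609

Effect size d = 0.43 is small by Cohen's convention (0.2/0.5/0.8).

Threshold: power ≥ 0.80 is conventionally adequate.
Power ≈ 0.61 → the study is underpowered (power < 0.80).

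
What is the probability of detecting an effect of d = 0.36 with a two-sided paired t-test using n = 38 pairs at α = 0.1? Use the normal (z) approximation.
Power ≈ 0.72

Power calculation (paired t-test, normal approximation):
z_β = d · √n - z_{α/2}
z_β = 0.36 · √38 - 1.645
z_β = 0.36 · 6.164 - 1.645
z_β = 0.574

Power = Φ(z_β) = Φ(0.574) ≈ 0.717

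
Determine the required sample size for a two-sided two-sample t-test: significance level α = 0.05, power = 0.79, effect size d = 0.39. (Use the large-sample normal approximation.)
n = 101 per group

Sample size formula (two-sample t-test, normal approximation):
n = 2 · ((z_{α/2} + z_β) / d)²

z_{α/2} = 1.960 (for α = 0.05, two-sided)
z_β = 0.806 (for power = 0.79)
d = 0.39

n = 2 · ((1.960 + 0.806) / 0.39)²
n = 2 · (7.092)²
n ≈ 100.59
Round up to the next whole number: n = 101 per group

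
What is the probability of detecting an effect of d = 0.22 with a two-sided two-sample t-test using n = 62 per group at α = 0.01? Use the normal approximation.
Power ≈ 0.09

Power calculation (two-sample t-test, normal approximation):
z_β = d · √(n/2) - z_{α/2}
z_β = 0.22 · √(62/2) - 2.576
z_β = 0.22 · 5.568 - 2.576
z_β = -1.351

Power = Φ(z_β) = Φ(-1.351) ≈ 0.088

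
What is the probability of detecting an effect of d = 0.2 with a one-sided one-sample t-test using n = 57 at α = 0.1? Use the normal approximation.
Power ≈ 0.59

Power calculation (one-sample t-test, normal approximation):
z_β = d · √n - z_α
z_β = 0.2 · √57 - 1.282
z_β = 0.2 · 7.550 - 1.282
z_β = 0.228

Power = Φ(z_β) = Φ(0.228) ≈ 0.590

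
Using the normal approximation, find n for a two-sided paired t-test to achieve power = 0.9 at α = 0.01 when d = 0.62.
n = 39 pairs

Sample size formula (paired t-test, normal approximation):
n = ((z_{α/2} + z_β) / d)²

z_{α/2} = 2.576 (for α = 0.01, two-sided)
z_β = 1.282 (for power = 0.9)
d = 0.62

n = ((2.576 + 1.282) / 0.62)²
n = (6.223)²
n ≈ 38.73
Round up to the next whole number: n = 39 pairs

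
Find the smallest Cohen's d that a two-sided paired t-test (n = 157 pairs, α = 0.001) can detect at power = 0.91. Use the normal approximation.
d ≈ 0.37

Minimum detectable effect (paired t-test, normal approximation):
d = (z_{α/2} + z_β) / √n
d = (3.291 + 1.341) / √157
d = 4.631 / 12.530
d ≈ 0.37

By Cohen's convention (0.2 small / 0.5 medium / 0.8 large): small effect.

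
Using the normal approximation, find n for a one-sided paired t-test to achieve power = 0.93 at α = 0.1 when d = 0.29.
n = 91 pairs

Sample size formula (paired t-test, normal approximation):
n = ((z_α + z_β) / d)²

z_α = 1.282 (for α = 0.1, one-sided)
z_β = 1.476 (for power = 0.93)
d = 0.29

n = ((1.282 + 1.476) / 0.29)²
n = (9.510)²
n ≈ 90.44
Round up to the next whole number: n = 91 pairs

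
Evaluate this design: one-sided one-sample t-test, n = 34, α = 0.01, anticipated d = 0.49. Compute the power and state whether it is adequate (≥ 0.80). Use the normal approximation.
Power ≈ 0.70; the study is underpowered (power < 0.80)

Power calculation (one-sample t-test, normal approximation):
z_β = d · √n - z_α
z_β = 0.49 · √34 - 2.326
z_β = 0.49 · 5.831 - 2.326
z_β = 0.531

Power = Φ(z_β) = Φ(0.531) ≈ 0.702

Effect size d = 0.49 is small by Cohen's convention (0.2/0.5/0.8).

Threshold: power ≥ 0.80 is conventionally adequate.
Power ≈ 0.70 → the study is underpowered (power < 0.80).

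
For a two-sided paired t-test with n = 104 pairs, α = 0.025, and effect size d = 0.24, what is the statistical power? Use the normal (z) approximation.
Power ≈ 0.58

Power calculation (paired t-test, normal approximation):
z_β = d · √n - z_{α/2}
z_β = 0.24 · √104 - 2.241
z_β = 0.24 · 10.198 - 2.241
z_β = 0.206

Power = Φ(z_β) = Φ(0.206) ≈ 0.582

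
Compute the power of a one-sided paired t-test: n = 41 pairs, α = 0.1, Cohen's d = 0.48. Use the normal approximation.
Power ≈ 0.96

Power calculation (paired t-test, normal approximation):
z_β = d · √n - z_α
z_β = 0.48 · √41 - 1.282
z_β = 0.48 · 6.403 - 1.282
z_β = 1.792

Power = Φ(z_β) = Φ(1.792) ≈ 0.963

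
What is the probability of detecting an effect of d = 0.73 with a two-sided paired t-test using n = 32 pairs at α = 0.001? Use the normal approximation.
Power ≈ 0.80

Power calculation (paired t-test, normal approximation):
z_β = d · √n - z_{α/2}
z_β = 0.73 · √32 - 3.291
z_β = 0.73 · 5.657 - 3.291
z_β = 0.839

Power = Φ(z_β) = Φ(0.839) ≈ 0.799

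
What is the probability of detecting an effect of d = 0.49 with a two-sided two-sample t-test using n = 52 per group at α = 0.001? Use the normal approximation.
Power ≈ 0.21

Power calculation (two-sample t-test, normal approximation):
z_β = d · √(n/2) - z_{α/2}
z_β = 0.49 · √(52/2) - 3.291
z_β = 0.49 · 5.099 - 3.291
z_β = -0.792

Power = Φ(z_β) = Φ(-0.792) ≈ 0.214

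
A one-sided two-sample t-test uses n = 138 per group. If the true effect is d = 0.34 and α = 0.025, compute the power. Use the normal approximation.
Power ≈ 0.81

Power calculation (two-sample t-test, normal approximation):
z_β = d · √(n/2) - z_α
z_β = 0.34 · √(138/2) - 1.960
z_β = 0.34 · 8.307 - 1.960
z_β = 0.864

Power = Φ(z_β) = Φ(0.864) ≈ 0.806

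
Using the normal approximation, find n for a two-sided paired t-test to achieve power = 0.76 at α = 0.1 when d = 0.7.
n = 12 pairs

Sample size formula (paired t-test, normal approximation):
n = ((z_{α/2} + z_β) / d)²

z_{α/2} = 1.645 (for α = 0.1, two-sided)
z_β = 0.706 (for power = 0.76)
d = 0.7

n = ((1.645 + 0.706) / 0.7)²
n = (3.359)²
n ≈ 11.28
Round up to the next whole number: n = 12 pairs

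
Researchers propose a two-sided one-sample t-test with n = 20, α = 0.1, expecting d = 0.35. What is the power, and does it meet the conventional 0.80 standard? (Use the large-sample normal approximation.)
Power ≈ 0.47; the study is underpowered (power < 0.80)

Power calculation (one-sample t-test, normal approximation):
z_β = d · √n - z_{α/2}
z_β = 0.35 · √20 - 1.645
z_β = 0.35 · 4.472 - 1.645
z_β = -0.080

Power = Φ(z_β) = Φ(-0.080) ≈ 0.468

Effect size d = 0.35 is small by Cohen's convention (0.2/0.5/0.8).

Threshold: power ≥ 0.80 is conventionally adequate.
Power ≈ 0.47 → the study is underpowered (power < 0.80).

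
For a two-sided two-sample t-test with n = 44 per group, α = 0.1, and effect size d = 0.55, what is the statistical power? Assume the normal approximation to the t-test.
Power ≈ 0.83

Power calculation (two-sample t-test, normal approximation):
z_β = d · √(n/2) - z_{α/2}
z_β = 0.55 · √(44/2) - 1.645
z_β = 0.55 · 4.690 - 1.645
z_β = 0.935

Power = Φ(z_β) = Φ(0.935) ≈ 0.825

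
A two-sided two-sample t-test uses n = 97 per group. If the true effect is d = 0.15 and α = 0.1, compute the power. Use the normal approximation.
Power ≈ 0.27

Power calculation (two-sample t-test, normal approximation):
z_β = d · √(n/2) - z_{α/2}
z_β = 0.15 · √(97/2) - 1.645
z_β = 0.15 · 6.964 - 1.645
z_β = -0.600

Power = Φ(z_β) = Φ(-0.600) ≈ 0.274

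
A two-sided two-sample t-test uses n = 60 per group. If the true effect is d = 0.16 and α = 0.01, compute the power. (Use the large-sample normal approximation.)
Power ≈ 0.04

Power calculation (two-sample t-test, normal approximation):
z_β = d · √(n/2) - z_{α/2}
z_β = 0.16 · √(60/2) - 2.576
z_β = 0.16 · 5.477 - 2.576
z_β = -1.699

Power = Φ(z_β) = Φ(-1.699) ≈ 0.045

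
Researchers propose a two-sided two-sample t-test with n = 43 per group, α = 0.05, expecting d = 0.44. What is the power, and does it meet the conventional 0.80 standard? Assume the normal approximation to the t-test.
Power ≈ 0.53; the study is underpowered (power < 0.80)

Power calculation (two-sample t-test, normal approximation):
z_β = d · √(n/2) - z_{α/2}
z_β = 0.44 · √(43/2) - 1.960
z_β = 0.44 · 4.637 - 1.960
z_β = 0.080

Power = Φ(z_β) = Φ(0.080) ≈ 0.532

Effect size d = 0.44 is small by Cohen's convention (0.2/0.5/0.8).

Threshold: power ≥ 0.80 is conventionally adequate.
Power ≈ 0.53 → the study is underpowered (power < 0.80).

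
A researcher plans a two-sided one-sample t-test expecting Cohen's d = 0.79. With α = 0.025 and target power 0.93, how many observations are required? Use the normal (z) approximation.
n = 23

Sample size formula (one-sample t-test, normal approximation):
n = ((z_{α/2} + z_β) / d)²

z_{α/2} = 2.241 (for α = 0.025, two-sided)
z_β = 1.476 (for power = 0.93)
d = 0.79

n = ((2.241 + 1.476) / 0.79)²
n = (4.705)²
n ≈ 22.14
Round up to the next whole number: n = 23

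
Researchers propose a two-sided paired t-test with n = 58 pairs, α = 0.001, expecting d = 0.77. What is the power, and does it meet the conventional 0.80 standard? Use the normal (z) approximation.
Power ≈ 0.99; the study is adequately powered (power ≥ 0.80)

Power calculation (paired t-test, normal approximation):
z_β = d · √n - z_{α/2}
z_β = 0.77 · √58 - 3.291
z_β = 0.77 · 7.616 - 3.291
z_β = 2.574

Power = Φ(z_β) = Φ(2.574) ≈ 0.995

Effect size d = 0.77 is medium by Cohen's convention (0.2/0.5/0.8).

Threshold: power ≥ 0.80 is conventionally adequate.
Power ≈ 0.99 → the study is adequately powered (power ≥ 0.80).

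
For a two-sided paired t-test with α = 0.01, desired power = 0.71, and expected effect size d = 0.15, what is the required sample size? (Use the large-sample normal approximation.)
n = 436 pairs

Sample size formula (paired t-test, normal approximation):
n = ((z_{α/2} + z_β) / d)²

z_{α/2} = 2.576 (for α = 0.01, two-sided)
z_β = 0.553 (for power = 0.71)
d = 0.15

n = ((2.576 + 0.553) / 0.15)²
n = (20.860)²
n ≈ 435.14
Round up to the next whole number: n = 436 pairs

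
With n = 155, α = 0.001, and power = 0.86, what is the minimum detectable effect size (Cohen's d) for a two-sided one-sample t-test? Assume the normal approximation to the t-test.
d ≈ 0.35

Minimum detectable effect (one-sample t-test, normal approximation):
d = (z_{α/2} + z_β) / √n
d = (3.291 + 1.080) / √155
d = 4.371 / 12.450
d ≈ 0.35

By Cohen's convention (0.2 small / 0.5 medium / 0.8 large): small effect.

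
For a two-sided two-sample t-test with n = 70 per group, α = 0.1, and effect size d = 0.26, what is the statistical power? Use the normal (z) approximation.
Power ≈ 0.46

Power calculation (two-sample t-test, normal approximation):
z_β = d · √(n/2) - z_{α/2}
z_β = 0.26 · √(70/2) - 1.645
z_β = 0.26 · 5.916 - 1.645
z_β = -0.107

Power = Φ(z_β) = Φ(-0.107) ≈ 0.458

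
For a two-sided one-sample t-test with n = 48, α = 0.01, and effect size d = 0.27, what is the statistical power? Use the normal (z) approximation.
Power ≈ 0.24

Power calculation (one-sample t-test, normal approximation):
z_β = d · √n - z_{α/2}
z_β = 0.27 · √48 - 2.576
z_β = 0.27 · 6.928 - 2.576
z_β = -0.705

Power = Φ(z_β) = Φ(-0.705) ≈ 0.240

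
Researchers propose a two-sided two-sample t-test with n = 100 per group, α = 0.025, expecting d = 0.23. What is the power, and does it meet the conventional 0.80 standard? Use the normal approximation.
Power ≈ 0.27; the study is underpowered (power < 0.80)

Power calculation (two-sample t-test, normal approximation):
z_β = d · √(n/2) - z_{α/2}
z_β = 0.23 · √(100/2) - 2.241
z_β = 0.23 · 7.071 - 2.241
z_β = -0.615

Power = Φ(z_β) = Φ(-0.615) ≈ 0.269

Effect size d = 0.23 is small by Cohen's convention (0.2/0.5/0.8).

Threshold: power ≥ 0.80 is conventionally adequate.
Power ≈ 0.27 → the study is underpowered (power < 0.80).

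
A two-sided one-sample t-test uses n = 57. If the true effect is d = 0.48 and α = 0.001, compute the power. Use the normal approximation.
Power ≈ 0.63

Power calculation (one-sample t-test, normal approximation):
z_β = d · √n - z_{α/2}
z_β = 0.48 · √57 - 3.291
z_β = 0.48 · 7.550 - 3.291
z_β = 0.333

Power = Φ(z_β) = Φ(0.333) ≈ 0.631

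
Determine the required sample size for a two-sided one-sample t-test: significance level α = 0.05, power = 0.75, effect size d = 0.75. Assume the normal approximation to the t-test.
n = 13

Sample size formula (one-sample t-test, normal approximation):
n = ((z_{α/2} + z_β) / d)²

z_{α/2} = 1.960 (for α = 0.05, two-sided)
z_β = 0.674 (for power = 0.75)
d = 0.75

n = ((1.960 + 0.674) / 0.75)²
n = (3.512)²
n ≈ 12.33
Round up to the next whole number: n = 13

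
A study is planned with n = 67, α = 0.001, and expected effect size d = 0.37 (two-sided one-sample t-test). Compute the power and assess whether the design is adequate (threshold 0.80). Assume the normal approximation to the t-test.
Power ≈ 0.40; the study is underpowered (power < 0.80)

Power calculation (one-sample t-test, normal approximation):
z_β = d · √n - z_{α/2}
z_β = 0.37 · √67 - 3.291
z_β = 0.37 · 8.185 - 3.291
z_β = -0.262

Power = Φ(z_β) = Φ(-0.262) ≈ 0.397

Effect size d = 0.37 is small by Cohen's convention (0.2/0.5/0.8).

Threshold: power ≥ 0.80 is conventionally adequate.
Power ≈ 0.40 → the study is underpowered (power < 0.80).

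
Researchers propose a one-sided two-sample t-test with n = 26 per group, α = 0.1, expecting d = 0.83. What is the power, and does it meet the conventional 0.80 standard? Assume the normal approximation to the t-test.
Power ≈ 0.96; the study is adequately powered (power ≥ 0.80)

Power calculation (two-sample t-test, normal approximation):
z_β = d · √(n/2) - z_α
z_β = 0.83 · √(26/2) - 1.282
z_β = 0.83 · 3.606 - 1.282
z_β = 1.711

Power = Φ(z_β) = Φ(1.711) ≈ 0.956

Effect size d = 0.83 is large by Cohen's convention (0.2/0.5/0.8).

Threshold: power ≥ 0.80 is conventionally adequate.
Power ≈ 0.96 → the study is adequately powered (power ≥ 0.80).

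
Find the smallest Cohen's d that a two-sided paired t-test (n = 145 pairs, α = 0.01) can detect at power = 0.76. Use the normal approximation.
d ≈ 0.27

Minimum detectable effect (paired t-test, normal approximation):
d = (z_{α/2} + z_β) / √n
d = (2.576 + 0.706) / √145
d = 3.282 / 12.042
d ≈ 0.27

By Cohen's convention (0.2 small / 0.5 medium / 0.8 large): small effect.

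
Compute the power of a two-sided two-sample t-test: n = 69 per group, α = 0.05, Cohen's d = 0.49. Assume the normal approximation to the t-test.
Power ≈ 0.82

Power calculation (two-sample t-test, normal approximation):
z_β = d · √(n/2) - z_{α/2}
z_β = 0.49 · √(69/2) - 1.960
z_β = 0.49 · 5.874 - 1.960
z_β = 0.918

Power = Φ(z_β) = Φ(0.918) ≈ 0.821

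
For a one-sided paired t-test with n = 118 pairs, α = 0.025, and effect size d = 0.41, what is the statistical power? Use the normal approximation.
Power ≈ 0.99

Power calculation (paired t-test, normal approximation):
z_β = d · √n - z_α
z_β = 0.41 · √118 - 1.960
z_β = 0.41 · 10.863 - 1.960
z_β = 2.494

Power = Φ(z_β) = Φ(2.494) ≈ 0.994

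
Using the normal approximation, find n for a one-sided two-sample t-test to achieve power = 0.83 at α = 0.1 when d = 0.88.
n = 13 per group

Sample size formula (two-sample t-test, normal approximation):
n = 2 · ((z_α + z_β) / d)²

z_α = 1.282 (for α = 0.1, one-sided)
z_β = 0.954 (for power = 0.83)
d = 0.88

n = 2 · ((1.282 + 0.954) / 0.88)²
n = 2 · (2.541)²
n ≈ 12.91
Round up to the next whole number: n = 13 per group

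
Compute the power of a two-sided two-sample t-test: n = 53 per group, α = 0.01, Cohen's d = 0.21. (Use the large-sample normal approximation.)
Power ≈ 0.07

Power calculation (two-sample t-test, normal approximation):
z_β = d · √(n/2) - z_{α/2}
z_β = 0.21 · √(53/2) - 2.576
z_β = 0.21 · 5.148 - 2.576
z_β = -1.495

Power = Φ(z_β) = Φ(-1.495) ≈ 0.067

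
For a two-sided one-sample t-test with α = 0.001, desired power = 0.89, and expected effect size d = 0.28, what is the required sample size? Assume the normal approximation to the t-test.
n = 261

Sample size formula (one-sample t-test, normal approximation):
n = ((z_{α/2} + z_β) / d)²

z_{α/2} = 3.291 (for α = 0.001, two-sided)
z_β = 1.227 (for power = 0.89)
d = 0.28

n = ((3.291 + 1.227) / 0.28)²
n = (16.136)²
n ≈ 260.37
Round up to the next whole number: n = 261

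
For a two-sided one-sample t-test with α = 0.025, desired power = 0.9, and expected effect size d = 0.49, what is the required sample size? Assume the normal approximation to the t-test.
n = 52

Sample size formula (one-sample t-test, normal approximation):
n = ((z_{α/2} + z_β) / d)²

z_{α/2} = 2.241 (for α = 0.025, two-sided)
z_β = 1.282 (for power = 0.9)
d = 0.49

n = ((2.241 + 1.282) / 0.49)²
n = (7.190)²
n ≈ 51.70
Round up to the next whole number: n = 52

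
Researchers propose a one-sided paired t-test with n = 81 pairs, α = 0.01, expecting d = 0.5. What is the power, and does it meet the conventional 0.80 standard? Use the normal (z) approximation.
Power ≈ 0.99; the study is adequately powered (power ≥ 0.80)

Power calculation (paired t-test, normal approximation):
z_β = d · √n - z_α
z_β = 0.5 · √81 - 2.326
z_β = 0.5 · 9.000 - 2.326
z_β = 2.174

Power = Φ(z_β) = Φ(2.174) ≈ 0.985

Effect size d = 0.5 is medium by Cohen's convention (0.2/0.5/0.8).

Threshold: power ≥ 0.80 is conventionally adequate.
Power ≈ 0.99 → the study is adequately powered (power ≥ 0.80).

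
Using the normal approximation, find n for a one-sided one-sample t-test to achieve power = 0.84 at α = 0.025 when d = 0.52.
n = 33

Sample size formula (one-sample t-test, normal approximation):
n = ((z_α + z_β) / d)²

z_α = 1.960 (for α = 0.025, one-sided)
z_β = 0.994 (for power = 0.84)
d = 0.52

n = ((1.960 + 0.994) / 0.52)²
n = (5.681)²
n ≈ 32.27
Round up to the next whole number: n = 33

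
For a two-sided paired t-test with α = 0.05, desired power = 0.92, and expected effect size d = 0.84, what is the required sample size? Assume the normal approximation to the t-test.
n = 17 pairs

Sample size formula (paired t-test, normal approximation):
n = ((z_{α/2} + z_β) / d)²

z_{α/2} = 1.960 (for α = 0.05, two-sided)
z_β = 1.405 (for power = 0.92)
d = 0.84

n = ((1.960 + 1.405) / 0.84)²
n = (4.006)²
n ≈ 16.05
Round up to the next whole number: n = 17 pairs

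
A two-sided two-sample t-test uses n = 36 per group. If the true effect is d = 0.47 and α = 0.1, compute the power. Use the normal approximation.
Power ≈ 0.64

Power calculation (two-sample t-test, normal approximation):
z_β = d · √(n/2) - z_{α/2}
z_β = 0.47 · √(36/2) - 1.645
z_β = 0.47 · 4.243 - 1.645
z_β = 0.349

Power = Φ(z_β) = Φ(0.349) ≈ 0.637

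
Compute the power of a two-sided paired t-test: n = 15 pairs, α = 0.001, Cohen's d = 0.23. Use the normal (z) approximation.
Power ≈ 0.01

Power calculation (paired t-test, normal approximation):
z_β = d · √n - z_{α/2}
z_β = 0.23 · √15 - 3.291
z_β = 0.23 · 3.873 - 3.291
z_β = -2.400

Power = Φ(z_β) = Φ(-2.400) ≈ 0.008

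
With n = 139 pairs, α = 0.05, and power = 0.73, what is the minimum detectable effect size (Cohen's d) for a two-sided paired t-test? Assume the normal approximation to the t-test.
d ≈ 0.22

Minimum detectable effect (paired t-test, normal approximation):
d = (z_{α/2} + z_β) / √n
d = (1.960 + 0.613) / √139
d = 2.573 / 11.790
d ≈ 0.22

By Cohen's convention (0.2 small / 0.5 medium / 0.8 large): small effect.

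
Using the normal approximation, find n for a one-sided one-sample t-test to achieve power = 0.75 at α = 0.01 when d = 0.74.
n = 17

Sample size formula (one-sample t-test, normal approximation):
n = ((z_α + z_β) / d)²

z_α = 2.326 (for α = 0.01, one-sided)
z_β = 0.674 (for power = 0.75)
d = 0.74

n = ((2.326 + 0.674) / 0.74)²
n = (4.054)²
n ≈ 16.43
Round up to the next whole number: n = 17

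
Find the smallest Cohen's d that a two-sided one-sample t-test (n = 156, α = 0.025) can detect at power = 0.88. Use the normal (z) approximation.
d ≈ 0.27

Minimum detectable effect (one-sample t-test, normal approximation):
d = (z_{α/2} + z_β) / √n
d = (2.241 + 1.175) / √156
d = 3.416 / 12.490
d ≈ 0.27

By Cohen's convention (0.2 small / 0.5 medium / 0.8 large): small effect.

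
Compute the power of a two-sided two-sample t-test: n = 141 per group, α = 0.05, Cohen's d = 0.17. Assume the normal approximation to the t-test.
Power ≈ 0.30

Power calculation (two-sample t-test, normal approximation):
z_β = d · √(n/2) - z_{α/2}
z_β = 0.17 · √(141/2) - 1.960
z_β = 0.17 · 8.396 - 1.960
z_β = -0.533

Power = Φ(z_β) = Φ(-0.533) ≈ 0.297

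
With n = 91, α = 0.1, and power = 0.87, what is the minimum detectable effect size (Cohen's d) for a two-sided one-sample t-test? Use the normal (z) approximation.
d ≈ 0.29

Minimum detectable effect (one-sample t-test, normal approximation):
d = (z_{α/2} + z_β) / √n
d = (1.645 + 1.126) / √91
d = 2.771 / 9.539
d ≈ 0.29

By Cohen's convention (0.2 small / 0.5 medium / 0.8 large): small effect.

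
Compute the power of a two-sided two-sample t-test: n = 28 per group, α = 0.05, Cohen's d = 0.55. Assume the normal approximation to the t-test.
Power ≈ 0.54

Power calculation (two-sample t-test, normal approximation):
z_β = d · √(n/2) - z_{α/2}
z_β = 0.55 · √(28/2) - 1.960
z_β = 0.55 · 3.742 - 1.960
z_β = 0.098

Power = Φ(z_β) = Φ(0.098) ≈ 0.539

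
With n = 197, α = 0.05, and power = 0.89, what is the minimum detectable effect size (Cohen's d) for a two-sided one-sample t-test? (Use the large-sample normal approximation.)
d ≈ 0.23

Minimum detectable effect (one-sample t-test, normal approximation):
d = (z_{α/2} + z_β) / √n
d = (1.960 + 1.227) / √197
d = 3.186 / 14.036
d ≈ 0.23

By Cohen's convention (0.2 small / 0.5 medium / 0.8 large): small effect.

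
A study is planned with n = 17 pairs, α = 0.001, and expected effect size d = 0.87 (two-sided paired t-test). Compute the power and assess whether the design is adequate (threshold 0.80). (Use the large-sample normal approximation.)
Power ≈ 0.62; the study is underpowered (power < 0.80)

Power calculation (paired t-test, normal approximation):
z_β = d · √n - z_{α/2}
z_β = 0.87 · √17 - 3.291
z_β = 0.87 · 4.123 - 3.291
z_β = 0.297

Power = Φ(z_β) = Φ(0.297) ≈ 0.617

Effect size d = 0.87 is large by Cohen's convention (0.2/0.5/0.8).

Threshold: power ≥ 0.80 is conventionally adequate.
Power ≈ 0.62 → the study is underpowered (power < 0.80).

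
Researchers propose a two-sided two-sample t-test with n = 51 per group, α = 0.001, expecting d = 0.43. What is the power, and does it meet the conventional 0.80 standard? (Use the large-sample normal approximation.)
Power ≈ 0.13; the study is underpowered (power < 0.80)

Power calculation (two-sample t-test, normal approximation):
z_β = d · √(n/2) - z_{α/2}
z_β = 0.43 · √(51/2) - 3.291
z_β = 0.43 · 5.050 - 3.291
z_β = -1.119

Power = Φ(z_β) = Φ(-1.119) ≈ 0.132

Effect size d = 0.43 is small by Cohen's convention (0.2/0.5/0.8).

Threshold: power ≥ 0.80 is conventionally adequate.
Power ≈ 0.13 → the study is underpowered (power < 0.80).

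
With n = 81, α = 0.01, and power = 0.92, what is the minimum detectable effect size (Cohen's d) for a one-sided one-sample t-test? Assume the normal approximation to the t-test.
d ≈ 0.41

Minimum detectable effect (one-sample t-test, normal approximation):
d = (z_α + z_β) / √n
d = (2.326 + 1.405) / √81
d = 3.731 / 9.000
d ≈ 0.41

By Cohen's convention (0.2 small / 0.5 medium / 0.8 large): small effect.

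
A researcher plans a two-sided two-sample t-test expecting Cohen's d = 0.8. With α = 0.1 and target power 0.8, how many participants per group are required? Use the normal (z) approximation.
n = 20 per group

Sample size formula (two-sample t-test, normal approximation):
n = 2 · ((z_{α/2} + z_β) / d)²

z_{α/2} = 1.645 (for α = 0.1, two-sided)
z_β = 0.842 (for power = 0.8)
d = 0.8

n = 2 · ((1.645 + 0.842) / 0.8)²
n = 2 · (3.109)²
n ≈ 19.33
Round up to the next whole number: n = 20 per group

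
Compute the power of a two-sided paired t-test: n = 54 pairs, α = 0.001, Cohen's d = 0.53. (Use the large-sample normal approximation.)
Power ≈ 0.73

Power calculation (paired t-test, normal approximation):
z_β = d · √n - z_{α/2}
z_β = 0.53 · √54 - 3.291
z_β = 0.53 · 7.348 - 3.291
z_β = 0.604

Power = Φ(z_β) = Φ(0.604) ≈ 0.727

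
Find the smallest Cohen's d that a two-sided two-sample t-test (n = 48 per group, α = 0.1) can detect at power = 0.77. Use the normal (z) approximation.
d ≈ 0.49

Minimum detectable effect (two-sample t-test, normal approximation):
d = (z_{α/2} + z_β) / √(n/2)
d = (1.645 + 0.739) / √(48/2)
d = 2.384 / 4.899
d ≈ 0.49

By Cohen's convention (0.2 small / 0.5 medium / 0.8 large): small effect.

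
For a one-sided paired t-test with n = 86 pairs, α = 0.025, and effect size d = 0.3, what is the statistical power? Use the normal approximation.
Power ≈ 0.79

Power calculation (paired t-test, normal approximation):
z_β = d · √n - z_α
z_β = 0.3 · √86 - 1.960
z_β = 0.3 · 9.274 - 1.960
z_β = 0.822

Power = Φ(z_β) = Φ(0.822) ≈ 0.794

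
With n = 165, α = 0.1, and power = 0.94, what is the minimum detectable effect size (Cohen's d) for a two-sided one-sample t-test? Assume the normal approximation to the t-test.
d ≈ 0.25

Minimum detectable effect (one-sample t-test, normal approximation):
d = (z_{α/2} + z_β) / √n
d = (1.645 + 1.555) / √165
d = 3.200 / 12.845
d ≈ 0.25

By Cohen's convention (0.2 small / 0.5 medium / 0.8 large): small effect.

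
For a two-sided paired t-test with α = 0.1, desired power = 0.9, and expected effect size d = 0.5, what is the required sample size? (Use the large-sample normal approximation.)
n = 35 pairs

Sample size formula (paired t-test, normal approximation):
n = ((z_{α/2} + z_β) / d)²

z_{α/2} = 1.645 (for α = 0.1, two-sided)
z_β = 1.282 (for power = 0.9)
d = 0.5

n = ((1.645 + 1.282) / 0.5)²
n = (5.854)²
n ≈ 34.27
Round up to the next whole number: n = 35 pairs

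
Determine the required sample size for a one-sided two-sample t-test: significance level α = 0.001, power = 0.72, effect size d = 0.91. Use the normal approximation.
n = 33 per group

Sample size formula (two-sample t-test, normal approximation):
n = 2 · ((z_α + z_β) / d)²

z_α = 3.090 (for α = 0.001, one-sided)
z_β = 0.583 (for power = 0.72)
d = 0.91

n = 2 · ((3.090 + 0.583) / 0.91)²
n = 2 · (4.036)²
n ≈ 32.58
Round up to the next whole number: n = 33 per group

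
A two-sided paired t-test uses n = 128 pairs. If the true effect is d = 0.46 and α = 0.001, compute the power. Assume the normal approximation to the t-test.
Power ≈ 0.97

Power calculation (paired t-test, normal approximation):
z_β = d · √n - z_{α/2}
z_β = 0.46 · √128 - 3.291
z_β = 0.46 · 11.314 - 3.291
z_β = 1.914

Power = Φ(z_β) = Φ(1.914) ≈ 0.972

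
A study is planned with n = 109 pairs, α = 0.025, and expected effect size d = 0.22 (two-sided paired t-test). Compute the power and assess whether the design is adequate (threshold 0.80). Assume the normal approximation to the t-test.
Power ≈ 0.52; the study is underpowered (power < 0.80)

Power calculation (paired t-test, normal approximation):
z_β = d · √n - z_{α/2}
z_β = 0.22 · √109 - 2.241
z_β = 0.22 · 10.440 - 2.241
z_β = 0.055

Power = Φ(z_β) = Φ(0.055) ≈ 0.522

Effect size d = 0.22 is small by Cohen's convention (0.2/0.5/0.8).

Threshold: power ≥ 0.80 is conventionally adequate.
Power ≈ 0.52 → the study is underpowered (power < 0.80).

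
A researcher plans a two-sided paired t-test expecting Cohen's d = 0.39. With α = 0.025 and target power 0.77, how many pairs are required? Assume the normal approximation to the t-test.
n = 59 pairs

Sample size formula (paired t-test, normal approximation):
n = ((z_{α/2} + z_β) / d)²

z_{α/2} = 2.241 (for α = 0.025, two-sided)
z_β = 0.739 (for power = 0.77)
d = 0.39

n = ((2.241 + 0.739) / 0.39)²
n = (7.641)²
n ≈ 58.38
Round up to the next whole number: n = 59 pairs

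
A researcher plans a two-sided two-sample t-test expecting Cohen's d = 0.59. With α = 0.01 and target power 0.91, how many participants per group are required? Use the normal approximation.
n = 89 per group

Sample size formula (two-sample t-test, normal approximation):
n = 2 · ((z_{α/2} + z_β) / d)²

z_{α/2} = 2.576 (for α = 0.01, two-sided)
z_β = 1.341 (for power = 0.91)
d = 0.59

n = 2 · ((2.576 + 1.341) / 0.59)²
n = 2 · (6.639)²
n ≈ 88.15
Round up to the next whole number: n = 89 per group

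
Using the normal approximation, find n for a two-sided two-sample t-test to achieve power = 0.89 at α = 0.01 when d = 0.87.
n = 39 per group

Sample size formula (two-sample t-test, normal approximation):
n = 2 · ((z_{α/2} + z_β) / d)²

z_{α/2} = 2.576 (for α = 0.01, two-sided)
z_β = 1.227 (for power = 0.89)
d = 0.87

n = 2 · ((2.576 + 1.227) / 0.87)²
n = 2 · (4.371)²
n ≈ 38.21
Round up to the next whole number: n = 39 per group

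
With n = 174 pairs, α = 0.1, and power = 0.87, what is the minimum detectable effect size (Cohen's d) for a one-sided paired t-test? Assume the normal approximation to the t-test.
d ≈ 0.18

Minimum detectable effect (paired t-test, normal approximation):
d = (z_α + z_β) / √n
d = (1.282 + 1.126) / √174
d = 2.408 / 13.191
d ≈ 0.18

By Cohen's convention (0.2 small / 0.5 medium / 0.8 large): very small effect.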